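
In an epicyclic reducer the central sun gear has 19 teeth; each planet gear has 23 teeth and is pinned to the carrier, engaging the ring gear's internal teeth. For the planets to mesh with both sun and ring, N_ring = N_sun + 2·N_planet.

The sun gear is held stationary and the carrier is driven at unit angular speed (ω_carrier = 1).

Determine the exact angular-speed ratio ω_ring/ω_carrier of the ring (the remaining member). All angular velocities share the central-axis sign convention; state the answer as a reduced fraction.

N_ring = 19 + 2·23 = 65
19(ω_s−ω_c) = −65(ω_r−ω_c),  ω_s=0, ω_c=1
ω_r = 1 − (19/65)(0−1) = 84/65
ω_r/ω_c = 84/65

84/65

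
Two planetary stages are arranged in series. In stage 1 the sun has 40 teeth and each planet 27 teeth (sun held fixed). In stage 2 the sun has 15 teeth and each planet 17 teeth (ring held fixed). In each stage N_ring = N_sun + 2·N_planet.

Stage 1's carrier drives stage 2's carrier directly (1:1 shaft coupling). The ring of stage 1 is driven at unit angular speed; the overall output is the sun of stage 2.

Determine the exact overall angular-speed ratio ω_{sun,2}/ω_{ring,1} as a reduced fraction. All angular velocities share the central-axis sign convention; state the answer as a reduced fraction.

Stage 1: N_ring = 40 + 2·27 = 94
Stage 1: 40(ω_s−ω_c) = −94(ω_r−ω_c),  ω_s=0, ω_r=1
Stage 1: 40(0−ω_c) = −94(1−ω_c)  ⇒  134ω_c = 94  ⇒  ω_c = 47/67
  ⇒ ω_c¹/ω_r¹ = 47/67
Stage 2: N_ring = 15 + 2·17 = 49
Stage 2: 15(ω_s−ω_c) = −49(ω_r−ω_c),  ω_r=0, ω_c=1
Stage 2: ω_s = 1 − (49/15)(0−1) = 64/15
  ⇒ ω_s²/ω_c² = 64/15
Coupling ω_c² = ω_c¹ ⇒ overall = 47/67 × 64/15 = 3008/1005

3008/1005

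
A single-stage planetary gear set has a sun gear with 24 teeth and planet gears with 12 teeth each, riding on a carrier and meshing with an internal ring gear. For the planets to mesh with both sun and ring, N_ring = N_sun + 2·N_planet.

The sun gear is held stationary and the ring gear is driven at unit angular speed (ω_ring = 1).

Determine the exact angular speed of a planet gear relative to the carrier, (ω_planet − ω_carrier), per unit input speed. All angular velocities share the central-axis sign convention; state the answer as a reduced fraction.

N_ring = 24 + 2·12 = 48
24(ω_s−ω_c) = −48(ω_r−ω_c),  ω_s=0, ω_r=1
24(0−ω_c) = −48(1−ω_c)  ⇒  72ω_c = 48  ⇒  ω_c = 2/3
sun–planet: 24·(0−2/3) = −12·(ω_p−ω_c)  ⇒  ω_p−ω_c = −(24/12)·(-2/3) = 4/3

4/3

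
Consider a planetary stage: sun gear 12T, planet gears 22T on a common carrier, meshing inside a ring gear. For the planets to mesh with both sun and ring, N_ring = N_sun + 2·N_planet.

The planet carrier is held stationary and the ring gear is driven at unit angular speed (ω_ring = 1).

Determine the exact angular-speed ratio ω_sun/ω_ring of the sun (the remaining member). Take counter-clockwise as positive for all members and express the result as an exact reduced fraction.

N_ring = 12 + 2·22 = 56
12(ω_s−ω_c) = −56(ω_r−ω_c),  ω_c=0, ω_r=1
ω_s = 0 − (56/12)(1−0) = -14/3
ω_s/ω_r = -14/3

-14/3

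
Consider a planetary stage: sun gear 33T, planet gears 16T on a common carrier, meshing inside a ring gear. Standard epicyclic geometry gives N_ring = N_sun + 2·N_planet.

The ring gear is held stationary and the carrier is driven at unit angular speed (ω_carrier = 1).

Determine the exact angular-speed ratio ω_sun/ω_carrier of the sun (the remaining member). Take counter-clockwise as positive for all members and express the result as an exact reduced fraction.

N_ring = 33 + 2·16 = 65
33(ω_s−ω_c) = −65(ω_r−ω_c),  ω_r=0, ω_c=1
ω_s = 1 − (65/33)(0−1) = 98/33
ω_s/ω_c = 98/33

98/33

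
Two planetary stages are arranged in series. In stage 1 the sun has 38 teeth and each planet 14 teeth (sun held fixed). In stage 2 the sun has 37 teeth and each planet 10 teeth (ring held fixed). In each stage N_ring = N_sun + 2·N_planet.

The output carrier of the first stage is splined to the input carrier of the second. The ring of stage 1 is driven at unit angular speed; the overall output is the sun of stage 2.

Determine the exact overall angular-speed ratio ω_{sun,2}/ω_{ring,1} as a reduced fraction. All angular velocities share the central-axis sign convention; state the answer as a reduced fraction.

Stage 1: N_ring = 38 + 2·14 = 66
Stage 1: 38(ω_s−ω_c) = −66(ω_r−ω_c),  ω_s=0, ω_r=1
Stage 1: 38(0−ω_c) = −66(1−ω_c)  ⇒  104ω_c = 66  ⇒  ω_c = 33/52
  ⇒ ω_c¹/ω_r¹ = 33/52
Stage 2: N_ring = 37 + 2·10 = 57
Stage 2: 37(ω_s−ω_c) = −57(ω_r−ω_c),  ω_r=0, ω_c=1
Stage 2: ω_s = 1 − (57/37)(0−1) = 94/37
  ⇒ ω_s²/ω_c² = 94/37
Coupling ω_c² = ω_c¹ ⇒ overall = 33/52 × 94/37 = 1551/962

1551/962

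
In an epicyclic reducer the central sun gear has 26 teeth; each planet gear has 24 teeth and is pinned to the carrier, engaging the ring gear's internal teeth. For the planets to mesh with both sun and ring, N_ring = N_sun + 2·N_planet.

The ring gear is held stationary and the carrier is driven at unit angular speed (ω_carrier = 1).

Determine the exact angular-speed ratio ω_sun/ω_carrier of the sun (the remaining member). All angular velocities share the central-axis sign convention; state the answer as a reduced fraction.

N_ring = 26 + 2·24 = 74
26(ω_s−ω_c) = −74(ω_r−ω_c),  ω_r=0, ω_c=1
ω_s = 1 − (74/26)(0−1) = 50/13
ω_s/ω_c = 50/13

50/13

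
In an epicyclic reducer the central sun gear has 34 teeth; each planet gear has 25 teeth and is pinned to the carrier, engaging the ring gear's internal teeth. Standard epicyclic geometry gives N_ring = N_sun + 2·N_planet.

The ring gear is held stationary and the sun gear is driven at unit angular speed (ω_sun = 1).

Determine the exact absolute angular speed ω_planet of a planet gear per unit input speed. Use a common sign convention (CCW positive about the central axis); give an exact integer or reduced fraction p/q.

N_ring = 34 + 2·25 = 84
34(ω_s−ω_c) = −84(ω_r−ω_c),  ω_r=0, ω_s=1
34(1−ω_c) = −84(0−ω_c)  ⇒  118ω_c = 34  ⇒  ω_c = 17/59
sun–planet: 34·(1−17/59) = −25·(ω_p−ω_c)  ⇒  ω_p−ω_c = −(34/25)·(42/59) = -1428/1475
ω_p = 17/59 − 1428/1475 = -17/25

-17/25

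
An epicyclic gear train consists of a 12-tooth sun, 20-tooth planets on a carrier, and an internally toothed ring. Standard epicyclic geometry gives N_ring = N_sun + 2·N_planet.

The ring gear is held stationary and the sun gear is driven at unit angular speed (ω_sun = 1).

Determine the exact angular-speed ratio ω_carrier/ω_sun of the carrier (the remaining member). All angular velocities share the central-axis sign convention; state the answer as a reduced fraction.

N_ring = 12 + 2·20 = 52
12(ω_s−ω_c) = −52(ω_r−ω_c),  ω_r=0, ω_s=1
12(1−ω_c) = −52(0−ω_c)  ⇒  64ω_c = 12  ⇒  ω_c = 3/16
ω_c/ω_s = 3/16

3/16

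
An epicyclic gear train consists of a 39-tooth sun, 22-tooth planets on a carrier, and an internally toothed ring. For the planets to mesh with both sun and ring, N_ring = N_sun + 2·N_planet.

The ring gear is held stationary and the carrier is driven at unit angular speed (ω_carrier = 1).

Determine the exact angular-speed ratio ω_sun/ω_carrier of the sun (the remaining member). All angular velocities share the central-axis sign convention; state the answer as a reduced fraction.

N_ring = 39 + 2·22 = 83
39(ω_s−ω_c) = −83(ω_r−ω_c),  ω_r=0, ω_c=1
ω_s = 1 − (83/39)(0−1) = 122/39
ω_s/ω_c = 122/39

122/39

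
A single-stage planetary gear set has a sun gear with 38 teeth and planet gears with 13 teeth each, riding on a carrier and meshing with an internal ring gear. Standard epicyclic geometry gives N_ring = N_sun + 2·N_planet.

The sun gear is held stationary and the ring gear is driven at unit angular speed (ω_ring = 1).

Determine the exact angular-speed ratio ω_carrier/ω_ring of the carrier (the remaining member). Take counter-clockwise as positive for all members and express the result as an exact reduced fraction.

N_ring = 38 + 2·13 = 64
38(ω_s−ω_c) = −64(ω_r−ω_c),  ω_s=0, ω_r=1
38(0−ω_c) = −64(1−ω_c)  ⇒  102ω_c = 64  ⇒  ω_c = 32/51
ω_c/ω_r = 32/51

32/51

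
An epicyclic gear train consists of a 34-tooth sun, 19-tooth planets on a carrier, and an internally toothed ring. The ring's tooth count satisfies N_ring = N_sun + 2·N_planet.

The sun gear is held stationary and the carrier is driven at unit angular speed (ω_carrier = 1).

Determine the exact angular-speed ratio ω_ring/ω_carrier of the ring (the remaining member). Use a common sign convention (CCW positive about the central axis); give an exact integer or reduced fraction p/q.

N_ring = 34 + 2·19 = 72
34(ω_s−ω_c) = −72(ω_r−ω_c),  ω_s=0, ω_c=1
ω_r = 1 − (34/72)(0−1) = 53/36
ω_r/ω_c = 53/36

53/36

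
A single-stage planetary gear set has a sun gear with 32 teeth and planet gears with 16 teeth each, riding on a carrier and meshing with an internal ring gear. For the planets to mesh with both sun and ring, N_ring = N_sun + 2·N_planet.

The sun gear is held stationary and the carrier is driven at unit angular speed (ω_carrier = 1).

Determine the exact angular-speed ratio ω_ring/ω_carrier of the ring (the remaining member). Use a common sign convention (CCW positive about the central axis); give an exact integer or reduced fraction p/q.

3/2

N_ring = 32 + 2·16 = 64
32(ω_s−ω_c) = −64(ω_r−ω_c),  ω_s=0, ω_c=1
ω_r = 1 − (32/64)(0−1) = 3/2
ω_r/ω_c = 3/2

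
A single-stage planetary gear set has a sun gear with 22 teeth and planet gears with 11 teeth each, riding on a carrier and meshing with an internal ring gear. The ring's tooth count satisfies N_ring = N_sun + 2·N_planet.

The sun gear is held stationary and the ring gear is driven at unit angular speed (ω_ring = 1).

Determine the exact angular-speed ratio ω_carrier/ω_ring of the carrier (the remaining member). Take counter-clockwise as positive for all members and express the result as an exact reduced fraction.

N_ring = 22 + 2·11 = 44
22(ω_s−ω_c) = −44(ω_r−ω_c),  ω_s=0, ω_r=1
22(0−ω_c) = −44(1−ω_c)  ⇒  66ω_c = 44  ⇒  ω_c = 2/3
ω_c/ω_r = 2/3

2/3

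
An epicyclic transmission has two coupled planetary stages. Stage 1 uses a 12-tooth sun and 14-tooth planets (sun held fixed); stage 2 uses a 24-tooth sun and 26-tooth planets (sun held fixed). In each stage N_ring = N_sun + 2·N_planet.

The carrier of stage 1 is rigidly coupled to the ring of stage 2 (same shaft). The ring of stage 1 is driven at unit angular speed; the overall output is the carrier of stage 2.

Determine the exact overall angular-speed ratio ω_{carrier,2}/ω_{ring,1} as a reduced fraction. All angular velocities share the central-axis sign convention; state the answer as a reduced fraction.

Stage 1: N_ring = 12 + 2·14 = 40
Stage 1: 12(ω_s−ω_c) = −40(ω_r−ω_c),  ω_s=0, ω_r=1
Stage 1: 12(0−ω_c) = −40(1−ω_c)  ⇒  52ω_c = 40  ⇒  ω_c = 10/13
  ⇒ ω_c¹/ω_r¹ = 10/13
Stage 2: N_ring = 24 + 2·26 = 76
Stage 2: 24(ω_s−ω_c) = −76(ω_r−ω_c),  ω_s=0, ω_r=1
Stage 2: 24(0−ω_c) = −76(1−ω_c)  ⇒  100ω_c = 76  ⇒  ω_c = 19/25
  ⇒ ω_c²/ω_r² = 19/25
Coupling ω_r² = ω_c¹ ⇒ overall = 10/13 × 19/25 = 38/65

38/65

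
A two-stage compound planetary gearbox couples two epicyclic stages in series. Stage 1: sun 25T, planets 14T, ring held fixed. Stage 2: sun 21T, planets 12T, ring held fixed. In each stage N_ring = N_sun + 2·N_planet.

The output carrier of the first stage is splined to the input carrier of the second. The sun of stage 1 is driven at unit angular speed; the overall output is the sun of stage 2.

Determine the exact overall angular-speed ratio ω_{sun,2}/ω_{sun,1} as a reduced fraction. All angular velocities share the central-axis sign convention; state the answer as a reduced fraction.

275/273

Stage 1: N_ring = 25 + 2·14 = 53
Stage 1: 25(ω_s−ω_c) = −53(ω_r−ω_c),  ω_r=0, ω_s=1
Stage 1: 25(1−ω_c) = −53(0−ω_c)  ⇒  78ω_c = 25  ⇒  ω_c = 25/78
  ⇒ ω_c¹/ω_s¹ = 25/78
Stage 2: N_ring = 21 + 2·12 = 45
Stage 2: 21(ω_s−ω_c) = −45(ω_r−ω_c),  ω_r=0, ω_c=1
Stage 2: ω_s = 1 − (45/21)(0−1) = 22/7
  ⇒ ω_s²/ω_c² = 22/7
Coupling ω_c² = ω_c¹ ⇒ overall = 25/78 × 22/7 = 275/273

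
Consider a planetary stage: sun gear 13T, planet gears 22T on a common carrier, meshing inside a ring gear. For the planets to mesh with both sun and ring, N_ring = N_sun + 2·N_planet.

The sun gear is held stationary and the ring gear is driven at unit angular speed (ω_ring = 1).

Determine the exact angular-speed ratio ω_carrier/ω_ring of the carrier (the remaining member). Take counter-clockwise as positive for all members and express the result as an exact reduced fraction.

N_ring = 13 + 2·22 = 57
13(ω_s−ω_c) = −57(ω_r−ω_c),  ω_s=0, ω_r=1
13(0−ω_c) = −57(1−ω_c)  ⇒  70ω_c = 57  ⇒  ω_c = 57/70
ω_c/ω_r = 57/70

57/70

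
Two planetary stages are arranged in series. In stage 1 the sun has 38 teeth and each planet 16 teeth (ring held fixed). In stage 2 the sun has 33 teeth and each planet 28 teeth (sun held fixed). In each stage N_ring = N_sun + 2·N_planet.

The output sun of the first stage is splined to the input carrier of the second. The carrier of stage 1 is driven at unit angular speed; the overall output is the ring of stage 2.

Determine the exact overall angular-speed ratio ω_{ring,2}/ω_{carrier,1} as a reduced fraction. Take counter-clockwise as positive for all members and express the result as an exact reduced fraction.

Stage 1: N_ring = 38 + 2·16 = 70
Stage 1: 38(ω_s−ω_c) = −70(ω_r−ω_c),  ω_r=0, ω_c=1
Stage 1: ω_s = 1 − (70/38)(0−1) = 54/19
  ⇒ ω_s¹/ω_c¹ = 54/19
Stage 2: N_ring = 33 + 2·28 = 89
Stage 2: 33(ω_s−ω_c) = −89(ω_r−ω_c),  ω_s=0, ω_c=1
Stage 2: ω_r = 1 − (33/89)(0−1) = 122/89
  ⇒ ω_r²/ω_c² = 122/89
Coupling ω_c² = ω_s¹ ⇒ overall = 54/19 × 122/89 = 6588/1691

6588/1691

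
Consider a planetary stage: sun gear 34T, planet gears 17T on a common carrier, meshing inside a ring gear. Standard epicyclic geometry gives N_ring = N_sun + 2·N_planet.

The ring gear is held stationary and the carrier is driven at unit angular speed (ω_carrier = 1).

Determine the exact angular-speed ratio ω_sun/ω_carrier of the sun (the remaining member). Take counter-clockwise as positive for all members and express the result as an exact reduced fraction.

3

N_ring = 34 + 2·17 = 68
34(ω_s−ω_c) = −68(ω_r−ω_c),  ω_r=0, ω_c=1
ω_s = 1 − (68/34)(0−1) = 3
ω_s/ω_c = 3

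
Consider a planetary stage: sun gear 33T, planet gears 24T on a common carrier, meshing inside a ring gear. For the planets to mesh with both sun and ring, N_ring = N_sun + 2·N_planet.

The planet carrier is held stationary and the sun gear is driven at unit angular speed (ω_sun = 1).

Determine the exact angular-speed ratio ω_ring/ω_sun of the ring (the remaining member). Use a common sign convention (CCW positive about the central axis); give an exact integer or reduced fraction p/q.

-11/27

N_ring = 33 + 2·24 = 81
33(ω_s−ω_c) = −81(ω_r−ω_c),  ω_c=0, ω_s=1
ω_r = 0 − (33/81)(1−0) = -11/27
ω_r/ω_s = -11/27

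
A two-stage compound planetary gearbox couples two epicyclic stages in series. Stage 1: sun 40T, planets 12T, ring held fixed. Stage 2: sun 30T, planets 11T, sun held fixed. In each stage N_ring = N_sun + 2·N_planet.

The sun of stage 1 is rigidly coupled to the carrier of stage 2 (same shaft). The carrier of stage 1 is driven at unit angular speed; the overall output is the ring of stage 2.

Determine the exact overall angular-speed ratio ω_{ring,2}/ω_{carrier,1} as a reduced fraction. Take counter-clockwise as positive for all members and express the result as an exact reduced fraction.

Stage 1: N_ring = 40 + 2·12 = 64
Stage 1: 40(ω_s−ω_c) = −64(ω_r−ω_c),  ω_r=0, ω_c=1
Stage 1: ω_s = 1 − (64/40)(0−1) = 13/5
  ⇒ ω_s¹/ω_c¹ = 13/5
Stage 2: N_ring = 30 + 2·11 = 52
Stage 2: 30(ω_s−ω_c) = −52(ω_r−ω_c),  ω_s=0, ω_c=1
Stage 2: ω_r = 1 − (30/52)(0−1) = 41/26
  ⇒ ω_r²/ω_c² = 41/26
Coupling ω_c² = ω_s¹ ⇒ overall = 13/5 × 41/26 = 41/10

41/10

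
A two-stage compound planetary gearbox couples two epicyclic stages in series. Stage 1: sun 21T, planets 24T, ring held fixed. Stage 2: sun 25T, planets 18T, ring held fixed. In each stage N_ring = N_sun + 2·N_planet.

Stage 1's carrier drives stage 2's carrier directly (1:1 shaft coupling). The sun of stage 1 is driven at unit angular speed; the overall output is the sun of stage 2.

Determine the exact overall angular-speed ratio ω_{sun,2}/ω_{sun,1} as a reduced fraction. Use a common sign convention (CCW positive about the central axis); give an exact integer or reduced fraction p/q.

301/375

Stage 1: N_ring = 21 + 2·24 = 69
Stage 1: 21(ω_s−ω_c) = −69(ω_r−ω_c),  ω_r=0, ω_s=1
Stage 1: 21(1−ω_c) = −69(0−ω_c)  ⇒  90ω_c = 21  ⇒  ω_c = 7/30
  ⇒ ω_c¹/ω_s¹ = 7/30
Stage 2: N_ring = 25 + 2·18 = 61
Stage 2: 25(ω_s−ω_c) = −61(ω_r−ω_c),  ω_r=0, ω_c=1
Stage 2: ω_s = 1 − (61/25)(0−1) = 86/25
  ⇒ ω_s²/ω_c² = 86/25
Coupling ω_c² = ω_c¹ ⇒ overall = 7/30 × 86/25 = 301/375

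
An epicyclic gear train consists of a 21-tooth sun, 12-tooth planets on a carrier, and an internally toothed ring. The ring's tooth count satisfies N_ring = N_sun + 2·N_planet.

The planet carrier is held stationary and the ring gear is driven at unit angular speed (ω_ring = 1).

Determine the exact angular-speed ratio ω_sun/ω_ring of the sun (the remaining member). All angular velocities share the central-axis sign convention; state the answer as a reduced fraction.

N_ring = 21 + 2·12 = 45
21(ω_s−ω_c) = −45(ω_r−ω_c),  ω_c=0, ω_r=1
ω_s = 0 − (45/21)(1−0) = -15/7
ω_s/ω_r = -15/7

-15/7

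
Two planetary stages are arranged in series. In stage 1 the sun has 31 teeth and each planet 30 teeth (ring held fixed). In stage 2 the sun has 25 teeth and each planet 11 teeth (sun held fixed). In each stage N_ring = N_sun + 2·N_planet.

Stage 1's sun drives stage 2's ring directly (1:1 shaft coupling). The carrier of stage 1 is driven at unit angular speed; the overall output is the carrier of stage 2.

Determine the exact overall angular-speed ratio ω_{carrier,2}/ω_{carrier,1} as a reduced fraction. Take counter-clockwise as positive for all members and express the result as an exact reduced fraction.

2867/1116

Stage 1: N_ring = 31 + 2·30 = 91
Stage 1: 31(ω_s−ω_c) = −91(ω_r−ω_c),  ω_r=0, ω_c=1
Stage 1: ω_s = 1 − (91/31)(0−1) = 122/31
  ⇒ ω_s¹/ω_c¹ = 122/31
Stage 2: N_ring = 25 + 2·11 = 47
Stage 2: 25(ω_s−ω_c) = −47(ω_r−ω_c),  ω_s=0, ω_r=1
Stage 2: 25(0−ω_c) = −47(1−ω_c)  ⇒  72ω_c = 47  ⇒  ω_c = 47/72
  ⇒ ω_c²/ω_r² = 47/72
Coupling ω_r² = ω_s¹ ⇒ overall = 122/31 × 47/72 = 2867/1116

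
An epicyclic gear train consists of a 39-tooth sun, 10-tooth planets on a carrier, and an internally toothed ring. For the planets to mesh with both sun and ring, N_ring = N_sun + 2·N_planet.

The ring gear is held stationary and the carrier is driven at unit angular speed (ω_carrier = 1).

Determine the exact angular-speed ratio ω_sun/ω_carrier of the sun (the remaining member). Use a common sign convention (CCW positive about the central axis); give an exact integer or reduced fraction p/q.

N_ring = 39 + 2·10 = 59
39(ω_s−ω_c) = −59(ω_r−ω_c),  ω_r=0, ω_c=1
ω_s = 1 − (59/39)(0−1) = 98/39
ω_s/ω_c = 98/39

98/39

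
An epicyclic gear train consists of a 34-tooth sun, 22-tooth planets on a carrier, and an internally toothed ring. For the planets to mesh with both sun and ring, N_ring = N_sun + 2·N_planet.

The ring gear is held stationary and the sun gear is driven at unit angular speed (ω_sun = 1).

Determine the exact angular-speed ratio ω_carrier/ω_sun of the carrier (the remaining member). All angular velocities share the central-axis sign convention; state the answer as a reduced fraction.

17/56

N_ring = 34 + 2·22 = 78
34(ω_s−ω_c) = −78(ω_r−ω_c),  ω_r=0, ω_s=1
34(1−ω_c) = −78(0−ω_c)  ⇒  112ω_c = 34  ⇒  ω_c = 17/56
ω_c/ω_s = 17/56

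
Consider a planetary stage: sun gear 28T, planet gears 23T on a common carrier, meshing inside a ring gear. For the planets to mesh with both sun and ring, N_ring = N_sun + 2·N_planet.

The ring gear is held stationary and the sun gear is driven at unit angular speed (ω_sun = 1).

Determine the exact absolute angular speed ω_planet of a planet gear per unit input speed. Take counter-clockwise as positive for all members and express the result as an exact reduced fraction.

-14/23

N_ring = 28 + 2·23 = 74
28(ω_s−ω_c) = −74(ω_r−ω_c),  ω_r=0, ω_s=1
28(1−ω_c) = −74(0−ω_c)  ⇒  102ω_c = 28  ⇒  ω_c = 14/51
sun–planet: 28·(1−14/51) = −23·(ω_p−ω_c)  ⇒  ω_p−ω_c = −(28/23)·(37/51) = -1036/1173
ω_p = 14/51 − 1036/1173 = -14/23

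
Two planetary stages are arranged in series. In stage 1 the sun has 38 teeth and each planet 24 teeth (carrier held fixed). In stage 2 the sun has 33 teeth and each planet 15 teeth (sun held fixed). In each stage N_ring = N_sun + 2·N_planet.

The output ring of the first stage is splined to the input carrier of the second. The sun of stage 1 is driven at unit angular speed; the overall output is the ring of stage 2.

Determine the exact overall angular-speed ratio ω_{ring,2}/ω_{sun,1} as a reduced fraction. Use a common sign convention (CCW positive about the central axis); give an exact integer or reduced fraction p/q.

Stage 1: N_ring = 38 + 2·24 = 86
Stage 1: 38(ω_s−ω_c) = −86(ω_r−ω_c),  ω_c=0, ω_s=1
Stage 1: ω_r = 0 − (38/86)(1−0) = -19/43
  ⇒ ω_r¹/ω_s¹ = -19/43
Stage 2: N_ring = 33 + 2·15 = 63
Stage 2: 33(ω_s−ω_c) = −63(ω_r−ω_c),  ω_s=0, ω_c=1
Stage 2: ω_r = 1 − (33/63)(0−1) = 32/21
  ⇒ ω_r²/ω_c² = 32/21
Coupling ω_c² = ω_r¹ ⇒ overall = -19/43 × 32/21 = -608/903

-608/903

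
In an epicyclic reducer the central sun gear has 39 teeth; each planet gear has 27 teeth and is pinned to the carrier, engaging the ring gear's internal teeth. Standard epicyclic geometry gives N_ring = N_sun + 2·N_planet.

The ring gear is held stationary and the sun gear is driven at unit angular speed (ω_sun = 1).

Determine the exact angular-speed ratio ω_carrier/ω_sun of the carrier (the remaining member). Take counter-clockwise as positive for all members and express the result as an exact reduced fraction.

N_ring = 39 + 2·27 = 93
39(ω_s−ω_c) = −93(ω_r−ω_c),  ω_r=0, ω_s=1
39(1−ω_c) = −93(0−ω_c)  ⇒  132ω_c = 39  ⇒  ω_c = 13/44
ω_c/ω_s = 13/44

13/44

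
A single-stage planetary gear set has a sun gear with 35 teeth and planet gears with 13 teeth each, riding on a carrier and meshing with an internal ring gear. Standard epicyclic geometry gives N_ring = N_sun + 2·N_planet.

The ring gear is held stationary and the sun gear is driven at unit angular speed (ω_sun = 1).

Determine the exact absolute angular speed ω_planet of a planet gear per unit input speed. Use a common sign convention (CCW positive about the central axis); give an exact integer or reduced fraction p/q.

N_ring = 35 + 2·13 = 61
35(ω_s−ω_c) = −61(ω_r−ω_c),  ω_r=0, ω_s=1
35(1−ω_c) = −61(0−ω_c)  ⇒  96ω_c = 35  ⇒  ω_c = 35/96
sun–planet: 35·(1−35/96) = −13·(ω_p−ω_c)  ⇒  ω_p−ω_c = −(35/13)·(61/96) = -2135/1248
ω_p = 35/96 − 2135/1248 = -35/26

-35/26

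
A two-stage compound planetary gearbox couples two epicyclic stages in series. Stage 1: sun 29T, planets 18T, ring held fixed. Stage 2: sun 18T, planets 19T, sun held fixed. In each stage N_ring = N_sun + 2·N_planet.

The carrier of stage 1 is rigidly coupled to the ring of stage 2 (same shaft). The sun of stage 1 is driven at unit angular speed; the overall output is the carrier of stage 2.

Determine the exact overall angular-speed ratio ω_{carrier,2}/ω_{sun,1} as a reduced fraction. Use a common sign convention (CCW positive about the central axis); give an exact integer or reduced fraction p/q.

Stage 1: N_ring = 29 + 2·18 = 65
Stage 1: 29(ω_s−ω_c) = −65(ω_r−ω_c),  ω_r=0, ω_s=1
Stage 1: 29(1−ω_c) = −65(0−ω_c)  ⇒  94ω_c = 29  ⇒  ω_c = 29/94
  ⇒ ω_c¹/ω_s¹ = 29/94
Stage 2: N_ring = 18 + 2·19 = 56
Stage 2: 18(ω_s−ω_c) = −56(ω_r−ω_c),  ω_s=0, ω_r=1
Stage 2: 18(0−ω_c) = −56(1−ω_c)  ⇒  74ω_c = 56  ⇒  ω_c = 28/37
  ⇒ ω_c²/ω_r² = 28/37
Coupling ω_r² = ω_c¹ ⇒ overall = 29/94 × 28/37 = 406/1739

406/1739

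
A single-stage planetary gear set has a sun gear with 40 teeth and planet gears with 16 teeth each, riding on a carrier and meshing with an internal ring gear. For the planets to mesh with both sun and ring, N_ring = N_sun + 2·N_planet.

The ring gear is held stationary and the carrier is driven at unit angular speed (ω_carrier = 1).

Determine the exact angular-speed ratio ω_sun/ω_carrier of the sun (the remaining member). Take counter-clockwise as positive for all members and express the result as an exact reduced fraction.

14/5

N_ring = 40 + 2·16 = 72
40(ω_s−ω_c) = −72(ω_r−ω_c),  ω_r=0, ω_c=1
ω_s = 1 − (72/40)(0−1) = 14/5
ω_s/ω_c = 14/5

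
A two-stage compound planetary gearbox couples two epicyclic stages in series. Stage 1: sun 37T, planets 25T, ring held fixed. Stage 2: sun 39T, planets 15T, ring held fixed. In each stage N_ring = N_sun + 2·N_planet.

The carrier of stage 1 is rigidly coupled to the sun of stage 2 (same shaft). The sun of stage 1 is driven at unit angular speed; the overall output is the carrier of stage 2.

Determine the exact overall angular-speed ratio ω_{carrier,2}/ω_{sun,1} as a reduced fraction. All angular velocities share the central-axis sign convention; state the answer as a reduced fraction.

481/4464

Stage 1: N_ring = 37 + 2·25 = 87
Stage 1: 37(ω_s−ω_c) = −87(ω_r−ω_c),  ω_r=0, ω_s=1
Stage 1: 37(1−ω_c) = −87(0−ω_c)  ⇒  124ω_c = 37  ⇒  ω_c = 37/124
  ⇒ ω_c¹/ω_s¹ = 37/124
Stage 2: N_ring = 39 + 2·15 = 69
Stage 2: 39(ω_s−ω_c) = −69(ω_r−ω_c),  ω_r=0, ω_s=1
Stage 2: 39(1−ω_c) = −69(0−ω_c)  ⇒  108ω_c = 39  ⇒  ω_c = 13/36
  ⇒ ω_c²/ω_s² = 13/36
Coupling ω_s² = ω_c¹ ⇒ overall = 37/124 × 13/36 = 481/4464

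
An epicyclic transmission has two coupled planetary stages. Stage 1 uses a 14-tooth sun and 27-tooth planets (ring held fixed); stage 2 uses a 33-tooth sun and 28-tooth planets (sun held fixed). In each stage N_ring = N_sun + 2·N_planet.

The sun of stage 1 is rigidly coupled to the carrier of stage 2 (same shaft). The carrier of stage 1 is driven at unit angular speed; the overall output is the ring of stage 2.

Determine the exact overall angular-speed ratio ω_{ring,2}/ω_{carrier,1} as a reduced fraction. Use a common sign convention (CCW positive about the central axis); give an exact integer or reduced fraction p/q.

Stage 1: N_ring = 14 + 2·27 = 68
Stage 1: 14(ω_s−ω_c) = −68(ω_r−ω_c),  ω_r=0, ω_c=1
Stage 1: ω_s = 1 − (68/14)(0−1) = 41/7
  ⇒ ω_s¹/ω_c¹ = 41/7
Stage 2: N_ring = 33 + 2·28 = 89
Stage 2: 33(ω_s−ω_c) = −89(ω_r−ω_c),  ω_s=0, ω_c=1
Stage 2: ω_r = 1 − (33/89)(0−1) = 122/89
  ⇒ ω_r²/ω_c² = 122/89
Coupling ω_c² = ω_s¹ ⇒ overall = 41/7 × 122/89 = 5002/623

5002/623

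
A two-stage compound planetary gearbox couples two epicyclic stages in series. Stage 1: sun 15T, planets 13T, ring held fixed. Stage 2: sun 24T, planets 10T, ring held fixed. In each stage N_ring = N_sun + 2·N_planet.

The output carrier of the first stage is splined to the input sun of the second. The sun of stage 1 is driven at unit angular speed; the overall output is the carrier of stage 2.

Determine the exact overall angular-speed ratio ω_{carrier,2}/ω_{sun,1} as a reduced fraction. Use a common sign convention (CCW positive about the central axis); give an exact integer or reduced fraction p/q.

Stage 1: N_ring = 15 + 2·13 = 41
Stage 1: 15(ω_s−ω_c) = −41(ω_r−ω_c),  ω_r=0, ω_s=1
Stage 1: 15(1−ω_c) = −41(0−ω_c)  ⇒  56ω_c = 15  ⇒  ω_c = 15/56
  ⇒ ω_c¹/ω_s¹ = 15/56
Stage 2: N_ring = 24 + 2·10 = 44
Stage 2: 24(ω_s−ω_c) = −44(ω_r−ω_c),  ω_r=0, ω_s=1
Stage 2: 24(1−ω_c) = −44(0−ω_c)  ⇒  68ω_c = 24  ⇒  ω_c = 6/17
  ⇒ ω_c²/ω_s² = 6/17
Coupling ω_s² = ω_c¹ ⇒ overall = 15/56 × 6/17 = 45/476

45/476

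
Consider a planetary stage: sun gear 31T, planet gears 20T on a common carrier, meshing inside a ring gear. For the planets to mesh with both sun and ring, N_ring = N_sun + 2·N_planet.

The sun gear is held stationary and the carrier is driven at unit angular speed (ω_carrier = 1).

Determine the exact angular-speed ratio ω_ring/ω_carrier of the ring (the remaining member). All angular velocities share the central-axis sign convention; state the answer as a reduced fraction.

N_ring = 31 + 2·20 = 71
31(ω_s−ω_c) = −71(ω_r−ω_c),  ω_s=0, ω_c=1
ω_r = 1 − (31/71)(0−1) = 102/71
ω_r/ω_c = 102/71

102/71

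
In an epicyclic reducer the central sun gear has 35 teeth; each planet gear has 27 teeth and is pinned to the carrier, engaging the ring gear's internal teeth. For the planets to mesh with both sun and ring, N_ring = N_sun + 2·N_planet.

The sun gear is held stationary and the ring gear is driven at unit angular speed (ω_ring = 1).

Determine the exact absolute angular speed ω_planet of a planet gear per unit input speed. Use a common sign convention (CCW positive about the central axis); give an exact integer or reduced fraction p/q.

89/54

N_ring = 35 + 2·27 = 89
35(ω_s−ω_c) = −89(ω_r−ω_c),  ω_s=0, ω_r=1
35(0−ω_c) = −89(1−ω_c)  ⇒  124ω_c = 89  ⇒  ω_c = 89/124
sun–planet: 35·(0−89/124) = −27·(ω_p−ω_c)  ⇒  ω_p−ω_c = −(35/27)·(-89/124) = 3115/3348
ω_p = 89/124 + 3115/3348 = 89/54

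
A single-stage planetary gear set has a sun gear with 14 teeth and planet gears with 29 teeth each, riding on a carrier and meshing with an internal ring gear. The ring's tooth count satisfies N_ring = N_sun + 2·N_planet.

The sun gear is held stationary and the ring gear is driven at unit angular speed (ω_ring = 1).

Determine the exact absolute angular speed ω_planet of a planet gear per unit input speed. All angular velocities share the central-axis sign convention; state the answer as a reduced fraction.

N_ring = 14 + 2·29 = 72
14(ω_s−ω_c) = −72(ω_r−ω_c),  ω_s=0, ω_r=1
14(0−ω_c) = −72(1−ω_c)  ⇒  86ω_c = 72  ⇒  ω_c = 36/43
sun–planet: 14·(0−36/43) = −29·(ω_p−ω_c)  ⇒  ω_p−ω_c = −(14/29)·(-36/43) = 504/1247
ω_p = 36/43 + 504/1247 = 36/29

36/29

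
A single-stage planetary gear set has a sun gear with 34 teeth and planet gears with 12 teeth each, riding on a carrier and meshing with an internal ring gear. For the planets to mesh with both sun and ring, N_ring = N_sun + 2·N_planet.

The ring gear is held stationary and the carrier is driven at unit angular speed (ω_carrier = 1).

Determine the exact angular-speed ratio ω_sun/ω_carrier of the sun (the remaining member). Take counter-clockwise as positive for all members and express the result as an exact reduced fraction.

46/17

N_ring = 34 + 2·12 = 58
34(ω_s−ω_c) = −58(ω_r−ω_c),  ω_r=0, ω_c=1
ω_s = 1 − (58/34)(0−1) = 46/17
ω_s/ω_c = 46/17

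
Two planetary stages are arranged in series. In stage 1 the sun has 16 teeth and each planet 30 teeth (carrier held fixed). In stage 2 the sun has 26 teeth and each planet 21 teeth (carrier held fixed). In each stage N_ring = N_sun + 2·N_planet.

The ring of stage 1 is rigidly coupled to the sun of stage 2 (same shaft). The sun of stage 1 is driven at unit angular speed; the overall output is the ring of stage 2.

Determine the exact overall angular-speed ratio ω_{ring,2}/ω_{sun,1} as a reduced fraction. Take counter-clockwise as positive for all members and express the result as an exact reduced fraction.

26/323

Stage 1: N_ring = 16 + 2·30 = 76
Stage 1: 16(ω_s−ω_c) = −76(ω_r−ω_c),  ω_c=0, ω_s=1
Stage 1: ω_r = 0 − (16/76)(1−0) = -4/19
  ⇒ ω_r¹/ω_s¹ = -4/19
Stage 2: N_ring = 26 + 2·21 = 68
Stage 2: 26(ω_s−ω_c) = −68(ω_r−ω_c),  ω_c=0, ω_s=1
Stage 2: ω_r = 0 − (26/68)(1−0) = -13/34
  ⇒ ω_r²/ω_s² = -13/34
Coupling ω_s² = ω_r¹ ⇒ overall = -4/19 × -13/34 = 26/323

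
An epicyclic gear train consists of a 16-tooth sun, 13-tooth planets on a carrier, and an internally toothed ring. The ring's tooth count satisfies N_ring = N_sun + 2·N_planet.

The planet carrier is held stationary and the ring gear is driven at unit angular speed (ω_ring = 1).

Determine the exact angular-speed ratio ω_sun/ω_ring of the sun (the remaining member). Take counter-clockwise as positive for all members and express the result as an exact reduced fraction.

-21/8

N_ring = 16 + 2·13 = 42
16(ω_s−ω_c) = −42(ω_r−ω_c),  ω_c=0, ω_r=1
ω_s = 0 − (42/16)(1−0) = -21/8
ω_s/ω_r = -21/8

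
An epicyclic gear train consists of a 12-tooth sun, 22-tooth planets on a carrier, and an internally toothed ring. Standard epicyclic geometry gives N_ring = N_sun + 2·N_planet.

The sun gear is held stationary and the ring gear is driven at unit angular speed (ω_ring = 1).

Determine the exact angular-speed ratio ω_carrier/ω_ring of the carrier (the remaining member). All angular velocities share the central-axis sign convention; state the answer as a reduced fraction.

14/17

N_ring = 12 + 2·22 = 56
12(ω_s−ω_c) = −56(ω_r−ω_c),  ω_s=0, ω_r=1
12(0−ω_c) = −56(1−ω_c)  ⇒  68ω_c = 56  ⇒  ω_c = 14/17
ω_c/ω_r = 14/17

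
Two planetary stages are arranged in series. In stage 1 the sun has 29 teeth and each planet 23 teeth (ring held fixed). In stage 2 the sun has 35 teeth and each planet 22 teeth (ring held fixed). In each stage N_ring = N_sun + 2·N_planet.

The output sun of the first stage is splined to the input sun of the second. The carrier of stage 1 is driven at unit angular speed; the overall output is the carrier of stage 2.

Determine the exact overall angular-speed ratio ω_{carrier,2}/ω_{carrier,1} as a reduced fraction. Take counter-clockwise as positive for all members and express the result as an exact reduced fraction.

1820/1653

Stage 1: N_ring = 29 + 2·23 = 75
Stage 1: 29(ω_s−ω_c) = −75(ω_r−ω_c),  ω_r=0, ω_c=1
Stage 1: ω_s = 1 − (75/29)(0−1) = 104/29
  ⇒ ω_s¹/ω_c¹ = 104/29
Stage 2: N_ring = 35 + 2·22 = 79
Stage 2: 35(ω_s−ω_c) = −79(ω_r−ω_c),  ω_r=0, ω_s=1
Stage 2: 35(1−ω_c) = −79(0−ω_c)  ⇒  114ω_c = 35  ⇒  ω_c = 35/114
  ⇒ ω_c²/ω_s² = 35/114
Coupling ω_s² = ω_s¹ ⇒ overall = 104/29 × 35/114 = 1820/1653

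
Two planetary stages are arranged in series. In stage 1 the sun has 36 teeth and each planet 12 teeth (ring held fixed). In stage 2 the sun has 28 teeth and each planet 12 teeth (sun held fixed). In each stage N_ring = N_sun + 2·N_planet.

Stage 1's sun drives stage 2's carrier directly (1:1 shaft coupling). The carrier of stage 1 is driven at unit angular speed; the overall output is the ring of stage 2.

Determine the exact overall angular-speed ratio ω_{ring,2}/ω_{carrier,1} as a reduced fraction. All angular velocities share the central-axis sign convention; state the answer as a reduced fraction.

160/39

Stage 1: N_ring = 36 + 2·12 = 60
Stage 1: 36(ω_s−ω_c) = −60(ω_r−ω_c),  ω_r=0, ω_c=1
Stage 1: ω_s = 1 − (60/36)(0−1) = 8/3
  ⇒ ω_s¹/ω_c¹ = 8/3
Stage 2: N_ring = 28 + 2·12 = 52
Stage 2: 28(ω_s−ω_c) = −52(ω_r−ω_c),  ω_s=0, ω_c=1
Stage 2: ω_r = 1 − (28/52)(0−1) = 20/13
  ⇒ ω_r²/ω_c² = 20/13
Coupling ω_c² = ω_s¹ ⇒ overall = 8/3 × 20/13 = 160/39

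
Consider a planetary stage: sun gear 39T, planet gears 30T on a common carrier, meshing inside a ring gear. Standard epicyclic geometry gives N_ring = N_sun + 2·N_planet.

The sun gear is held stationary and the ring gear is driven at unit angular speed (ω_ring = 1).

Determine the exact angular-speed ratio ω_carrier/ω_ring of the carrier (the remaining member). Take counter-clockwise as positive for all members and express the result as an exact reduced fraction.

N_ring = 39 + 2·30 = 99
39(ω_s−ω_c) = −99(ω_r−ω_c),  ω_s=0, ω_r=1
39(0−ω_c) = −99(1−ω_c)  ⇒  138ω_c = 99  ⇒  ω_c = 33/46
ω_c/ω_r = 33/46

33/46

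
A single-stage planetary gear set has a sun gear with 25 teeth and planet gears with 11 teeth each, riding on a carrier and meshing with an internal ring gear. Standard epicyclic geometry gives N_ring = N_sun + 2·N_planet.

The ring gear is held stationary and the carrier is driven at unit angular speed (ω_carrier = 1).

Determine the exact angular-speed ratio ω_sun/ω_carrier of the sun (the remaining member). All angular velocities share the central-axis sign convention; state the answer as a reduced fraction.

72/25

N_ring = 25 + 2·11 = 47
25(ω_s−ω_c) = −47(ω_r−ω_c),  ω_r=0, ω_c=1
ω_s = 1 − (47/25)(0−1) = 72/25
ω_s/ω_c = 72/25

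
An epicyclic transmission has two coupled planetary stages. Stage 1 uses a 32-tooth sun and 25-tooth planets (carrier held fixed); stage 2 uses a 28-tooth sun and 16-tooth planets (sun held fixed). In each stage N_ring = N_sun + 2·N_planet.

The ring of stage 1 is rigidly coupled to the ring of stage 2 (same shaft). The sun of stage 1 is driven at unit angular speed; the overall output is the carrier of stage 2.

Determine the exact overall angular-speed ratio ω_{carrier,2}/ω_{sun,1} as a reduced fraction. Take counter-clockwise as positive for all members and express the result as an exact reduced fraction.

-120/451

Stage 1: N_ring = 32 + 2·25 = 82
Stage 1: 32(ω_s−ω_c) = −82(ω_r−ω_c),  ω_c=0, ω_s=1
Stage 1: ω_r = 0 − (32/82)(1−0) = -16/41
  ⇒ ω_r¹/ω_s¹ = -16/41
Stage 2: N_ring = 28 + 2·16 = 60
Stage 2: 28(ω_s−ω_c) = −60(ω_r−ω_c),  ω_s=0, ω_r=1
Stage 2: 28(0−ω_c) = −60(1−ω_c)  ⇒  88ω_c = 60  ⇒  ω_c = 15/22
  ⇒ ω_c²/ω_r² = 15/22
Coupling ω_r² = ω_r¹ ⇒ overall = -16/41 × 15/22 = -120/451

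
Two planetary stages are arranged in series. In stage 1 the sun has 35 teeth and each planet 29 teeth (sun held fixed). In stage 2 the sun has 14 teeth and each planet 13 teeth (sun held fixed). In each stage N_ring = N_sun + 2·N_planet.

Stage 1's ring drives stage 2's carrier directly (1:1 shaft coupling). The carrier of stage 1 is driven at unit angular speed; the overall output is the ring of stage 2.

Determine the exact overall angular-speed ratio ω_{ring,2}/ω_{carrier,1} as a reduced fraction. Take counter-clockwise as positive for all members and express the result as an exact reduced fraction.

Stage 1: N_ring = 35 + 2·29 = 93
Stage 1: 35(ω_s−ω_c) = −93(ω_r−ω_c),  ω_s=0, ω_c=1
Stage 1: ω_r = 1 − (35/93)(0−1) = 128/93
  ⇒ ω_r¹/ω_c¹ = 128/93
Stage 2: N_ring = 14 + 2·13 = 40
Stage 2: 14(ω_s−ω_c) = −40(ω_r−ω_c),  ω_s=0, ω_c=1
Stage 2: ω_r = 1 − (14/40)(0−1) = 27/20
  ⇒ ω_r²/ω_c² = 27/20
Coupling ω_c² = ω_r¹ ⇒ overall = 128/93 × 27/20 = 288/155

288/155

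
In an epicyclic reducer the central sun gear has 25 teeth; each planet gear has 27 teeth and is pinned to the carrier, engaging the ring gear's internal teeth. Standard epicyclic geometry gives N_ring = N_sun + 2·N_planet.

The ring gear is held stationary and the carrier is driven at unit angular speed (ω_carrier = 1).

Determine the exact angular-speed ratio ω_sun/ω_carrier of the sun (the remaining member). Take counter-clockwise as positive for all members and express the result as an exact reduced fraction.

104/25

N_ring = 25 + 2·27 = 79
25(ω_s−ω_c) = −79(ω_r−ω_c),  ω_r=0, ω_c=1
ω_s = 1 − (79/25)(0−1) = 104/25
ω_s/ω_c = 104/25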